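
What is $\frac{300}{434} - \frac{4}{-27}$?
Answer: $\frac{4918}{5859} \approx 0.83939$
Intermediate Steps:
$\frac{300}{434} - \frac{4}{-27} = 300 \cdot \frac{1}{434} - - \frac{4}{27} = \frac{150}{217} + \frac{4}{27} = \frac{4918}{5859}$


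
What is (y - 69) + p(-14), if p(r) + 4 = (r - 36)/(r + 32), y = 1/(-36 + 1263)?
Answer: -278935/3681 ≈ -75.777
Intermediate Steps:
y = 1/1227 ≈ 0.00081500
p(r) = -4 + (-36 + r)/(32 + r) (p(r) = -4 + (r - 36)/(r + 32) = -4 + (-36 + r)/(32 + r))
(y - 69) + p(-14) = (1/1227 - 69) + (-164 - 3*(-14))/(32 - 14) = -84662/1227 + (-164 + 42)/18 = -84662/1227 + (1/18)*(-122) = -84662/1227 - 61/9 = -278935/3681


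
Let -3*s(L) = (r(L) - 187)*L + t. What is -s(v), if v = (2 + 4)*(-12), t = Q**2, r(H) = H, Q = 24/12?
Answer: 18652/3 ≈ 6217.3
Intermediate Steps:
Q = 2 (Q = 24*(1/12) = 2)
t = 4 (t = 2**2 = 4)
v = -72 (v = 6*(-12) = -72)
s(L) = -4/3 - L*(-187 + L)/3 (s(L) = -((L - 187)*L + 4)/3 = -((-187 + L)*L + 4)/3 = -(L*(-187 + L) + 4)/3 = -(4 + L*(-187 + L))/3 = -4/3 - L*(-187 + L)/3)
-s(v) = -(-4/3 - 1/3*(-72)**2 + (187/3)*(-72)) = -(-4/3 - 1/3*5184 - 4488) = -(-4/3 - 1728 - 4488) = -1*(-18652/3) = 18652/3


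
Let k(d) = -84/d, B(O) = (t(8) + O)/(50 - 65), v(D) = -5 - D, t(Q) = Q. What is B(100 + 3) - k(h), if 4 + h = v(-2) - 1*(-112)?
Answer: -33/5 ≈ -6.6000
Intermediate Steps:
B(O) = -8/15 - O/15 (B(O) = (8 + O)/(50 - 65) = (8 + O)/(-15) = (8 + O)*(-1/15) = -8/15 - O/15)
h = 105 (h = -4 + ((-5 - 1*(-2)) - 1*(-112)) = -4 + ((-5 + 2) + 112) = -4 + (-3 + 112) = -4 + 109 = 105)
B(100 + 3) - k(h) = (-8/15 - (100 + 3)/15) - (-84)/105 = (-8/15 - 1/15*103) - (-84)/105 = (-8/15 - 103/15) - 1*(-⅘) = -37/5 + ⅘ = -33/5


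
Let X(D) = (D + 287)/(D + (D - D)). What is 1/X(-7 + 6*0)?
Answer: -1/40 ≈ -0.025000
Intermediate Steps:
X(D) = (287 + D)/D (X(D) = (287 + D)/(D + 0) = (287 + D)/D)
1/X(-7 + 6*0) = 1/((287 + (-7 + 6*0))/(-7 + 6*0)) = 1/((287 + (-7 + 0))/(-7 + 0)) = 1/((287 - 7)/(-7)) = 1/(-1/7*280) = 1/(-40) = -1/40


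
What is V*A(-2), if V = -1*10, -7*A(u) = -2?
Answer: -20/7 ≈ -2.8571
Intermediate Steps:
A(u) = 2/7 (A(u) = -1/7*(-2) = 2/7)
V = -10
V*A(-2) = -10*2/7 = -20/7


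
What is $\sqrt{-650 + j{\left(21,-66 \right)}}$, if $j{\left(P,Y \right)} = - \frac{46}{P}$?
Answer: $\frac{8 i \sqrt{4494}}{21} \approx 25.538 i$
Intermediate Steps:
$\sqrt{-650 + j{\left(21,-66 \right)}} = \sqrt{-650 - \frac{46}{21}} = \sqrt{- \frac{13696}{21}} = \frac{8 i \sqrt{4494}}{21}$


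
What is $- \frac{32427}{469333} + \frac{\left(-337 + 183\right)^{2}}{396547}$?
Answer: $- \frac{1728128141}{186112593151} \approx -0.0092854$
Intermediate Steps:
$- \frac{32427}{469333} + \frac{\left(-337 + 183\right)^{2}}{396547} = \left(-32427\right) \frac{1}{469333} + \left(-154\right)^{2} \cdot \frac{1}{396547} = - \frac{32427}{469333} + 23716 \cdot \frac{1}{396547} = - \frac{32427}{469333} + \frac{23716}{396547} = - \frac{1728128141}{186112593151}$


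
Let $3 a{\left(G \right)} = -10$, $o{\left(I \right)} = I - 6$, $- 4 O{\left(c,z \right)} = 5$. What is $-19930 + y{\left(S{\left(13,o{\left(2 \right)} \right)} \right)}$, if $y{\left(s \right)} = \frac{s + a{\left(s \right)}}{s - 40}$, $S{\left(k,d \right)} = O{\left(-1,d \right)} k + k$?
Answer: $- \frac{10343591}{519} \approx -19930.0$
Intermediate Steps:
$O{\left(c,z \right)} = - \frac{5}{4}$ ($O{\left(c,z \right)} = \left(- \frac{1}{4}\right) 5 = - \frac{5}{4}$)
$o{\left(I \right)} = -6 + I$ ($o{\left(I \right)} = I - 6 = -6 + I$)
$S{\left(k,d \right)} = - \frac{k}{4}$ ($S{\left(k,d \right)} = - \frac{5 k}{4} + k = - \frac{k}{4}$)
$a{\left(G \right)} = - \frac{10}{3}$ ($a{\left(G \right)} = \frac{1}{3} \left(-10\right) = - \frac{10}{3}$)
$y{\left(s \right)} = \frac{- \frac{10}{3} + s}{-40 + s}$ ($y{\left(s \right)} = \frac{s - \frac{10}{3}}{s - 40} = \frac{- \frac{10}{3} + s}{-40 + s}$)
$-19930 + y{\left(S{\left(13,o{\left(2 \right)} \right)} \right)} = -19930 + \frac{- \frac{10}{3} - \frac{13}{4}}{-40 - \frac{13}{4}} = -19930 + \frac{1}{- \frac{173}{4}} \left(- \frac{79}{12}\right) = -19930 - - \frac{79}{519} = -19930 + \frac{79}{519} = - \frac{10343591}{519}$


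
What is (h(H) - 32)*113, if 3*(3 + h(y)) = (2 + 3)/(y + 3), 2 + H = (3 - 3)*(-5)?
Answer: -11300/3 ≈ -3766.7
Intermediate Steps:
H = -2 (H = -2 + (3 - 3)*(-5) = -2 + 0*(-5) = -2 + 0 = -2)
h(y) = -3 + 5/(3*(3 + y)) (h(y) = -3 + ((2 + 3)/(y + 3))/3 = -3 + (5/(3 + y))/3 = -3 + 5/(3*(3 + y)))
(h(H) - 32)*113 = ((-22 - 9*(-2))/(3*(3 - 2)) - 32)*113 = ((⅓)*(-22 + 18)/1 - 32)*113 = ((⅓)*1*(-4) - 32)*113 = (-4/3 - 32)*113 = -100/3*113 = -11300/3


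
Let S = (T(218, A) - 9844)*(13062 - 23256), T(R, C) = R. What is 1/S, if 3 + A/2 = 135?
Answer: 1/98127444 ≈ 1.0191e-8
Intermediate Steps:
A = 264 (A = -6 + 2*135 = -6 + 270 = 264)
S = 98127444 (S = (218 - 9844)*(13062 - 23256) = -9626*(-10194) = 98127444)
1/S = 1/98127444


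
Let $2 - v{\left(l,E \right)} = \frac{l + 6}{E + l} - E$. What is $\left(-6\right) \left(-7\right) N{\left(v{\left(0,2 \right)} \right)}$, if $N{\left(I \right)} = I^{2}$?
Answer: $42$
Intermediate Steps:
$v{\left(l,E \right)} = 2 + E - \frac{6 + l}{E + l}$ ($v{\left(l,E \right)} = 2 - \left(\frac{l + 6}{E + l} - E\right) = 2 - \left(\frac{6 + l}{E + l} - E\right) = 2 - \left(- E + \frac{6 + l}{E + l}\right) = 2 + \left(E - \frac{6 + l}{E + l}\right) = 2 + E - \frac{6 + l}{E + l}$)
$\left(-6\right) \left(-7\right) N{\left(v{\left(0,2 \right)} \right)} = \left(-6\right) \left(-7\right) \left(\frac{-6 + 0 + 2^{2} + 2 \cdot 2 + 2 \cdot 0}{2 + 0}\right)^{2} = 42 \left(\frac{-6 + 0 + 4 + 4 + 0}{2}\right)^{2} = 42 \left(\frac{1}{2} \cdot 2\right)^{2} = 42 \cdot 1^{2} = 42 \cdot 1 = 42$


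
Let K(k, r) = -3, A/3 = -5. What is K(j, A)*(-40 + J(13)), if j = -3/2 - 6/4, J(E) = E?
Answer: 81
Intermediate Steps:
A = -15 (A = 3*(-5) = -15)
j = -3 (j = -3*½ - 6*¼ = -3/2 - 3/2 = -3)
K(j, A)*(-40 + J(13)) = -3*(-40 + 13) = -3*(-27) = 81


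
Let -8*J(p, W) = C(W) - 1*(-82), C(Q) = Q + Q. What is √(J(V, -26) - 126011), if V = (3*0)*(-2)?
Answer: I*√504059/2 ≈ 354.99*I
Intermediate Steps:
C(Q) = 2*Q
V = 0 (V = 0*(-2) = 0)
J(p, W) = -41/4 - W/4 (J(p, W) = -(2*W - 1*(-82))/8 = -(2*W + 82)/8 = -(82 + 2*W)/8 = -41/4 - W/4)
√(J(V, -26) - 126011) = √((-41/4 - ¼*(-26)) - 126011) = √((-41/4 + 13/2) - 126011) = √(-15/4 - 126011) = √(-504059/4) = I*√504059/2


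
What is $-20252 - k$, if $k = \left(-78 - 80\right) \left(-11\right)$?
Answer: $-21990$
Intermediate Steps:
$k = 1738$ ($k = \left(-158\right) \left(-11\right) = 1738$)
$-20252 - k = -20252 - 1738 = -21990$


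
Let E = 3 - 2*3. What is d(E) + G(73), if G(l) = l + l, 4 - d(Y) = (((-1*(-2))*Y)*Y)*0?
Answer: 150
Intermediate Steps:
E = -3 (E = 3 - 6 = -3)
d(Y) = 4 (d(Y) = 4 - ((-1*(-2))*Y)*Y*0 = 4 - (2*Y)*Y*0 = 4 - 2*Y²*0 = 4 - 1*0 = 4 + 0 = 4)
G(l) = 2*l
d(E) + G(73) = 4 + 2*73 = 4 + 146 = 150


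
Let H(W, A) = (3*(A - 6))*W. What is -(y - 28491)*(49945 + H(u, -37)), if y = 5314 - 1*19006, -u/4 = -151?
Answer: -1179900693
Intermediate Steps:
u = 604 (u = -4*(-151) = 604)
y = -13692 (y = 5314 - 19006 = -13692)
H(W, A) = W*(-18 + 3*A) (H(W, A) = (3*(-6 + A))*W = (-18 + 3*A)*W = W*(-18 + 3*A))
-(y - 28491)*(49945 + H(u, -37)) = -(-13692 - 28491)*(49945 + 3*604*(-6 - 37)) = -(-42183)*(49945 + 3*604*(-43)) = -(-42183)*(49945 - 77916) = -(-42183)*(-27971) = -1*1179900693 = -1179900693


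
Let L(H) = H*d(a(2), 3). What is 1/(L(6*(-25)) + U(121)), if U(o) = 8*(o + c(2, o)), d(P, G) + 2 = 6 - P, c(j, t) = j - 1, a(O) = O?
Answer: 1/676 ≈ 0.0014793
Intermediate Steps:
c(j, t) = -1 + j
d(P, G) = 4 - P (d(P, G) = -2 + (6 - P) = 4 - P)
L(H) = 2*H (L(H) = H*(4 - 1*2) = H*(4 - 2) = H*2 = 2*H)
U(o) = 8 + 8*o (U(o) = 8*(o + (-1 + 2)) = 8*(o + 1) = 8*(1 + o) = 8 + 8*o)
1/(L(6*(-25)) + U(121)) = 1/(2*(6*(-25)) + (8 + 8*121)) = 1/(2*(-150) + (8 + 968)) = 1/(-300 + 976) = 1/676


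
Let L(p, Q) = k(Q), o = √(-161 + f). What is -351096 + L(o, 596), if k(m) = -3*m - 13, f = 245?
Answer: -352897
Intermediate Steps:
k(m) = -13 - 3*m
o = 2*√21 (o = √(-161 + 245) = √84 = 2*√21 ≈ 9.1651)
L(p, Q) = -13 - 3*Q
-351096 + L(o, 596) = -351096 + (-13 - 3*596) = -351096 + (-13 - 1788) = -351096 - 1801 = -352897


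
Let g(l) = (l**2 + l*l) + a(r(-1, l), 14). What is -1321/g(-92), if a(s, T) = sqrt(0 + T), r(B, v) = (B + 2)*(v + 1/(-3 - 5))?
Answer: -11180944/143278585 + 1321*sqrt(14)/286557170 ≈ -0.078019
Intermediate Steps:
r(B, v) = (2 + B)*(-1/8 + v) (r(B, v) = (2 + B)*(v + 1/(-8)) = (2 + B)*(v - 1/8) = (2 + B)*(-1/8 + v))
a(s, T) = sqrt(T)
g(l) = sqrt(14) + 2*l**2 (g(l) = (l**2 + l*l) + sqrt(14) = (l**2 + l**2) + sqrt(14) = 2*l**2 + sqrt(14) = sqrt(14) + 2*l**2)
-1321/g(-92) = -1321/(sqrt(14) + 2*(-92)**2) = -1321/(sqrt(14) + 2*8464) = -1321/(sqrt(14) + 16928) = -1321/(16928 + sqrt(14))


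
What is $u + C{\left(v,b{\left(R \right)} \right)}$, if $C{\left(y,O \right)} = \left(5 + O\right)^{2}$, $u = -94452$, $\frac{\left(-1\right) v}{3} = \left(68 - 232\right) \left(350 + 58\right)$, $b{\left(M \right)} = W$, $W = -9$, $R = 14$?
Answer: $-94436$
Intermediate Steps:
$b{\left(M \right)} = -9$
$v = 200736$ ($v = - 3 \left(68 - 232\right) \left(350 + 58\right) = - 3 \left(\left(-164\right) 408\right) = \left(-3\right) \left(-66912\right) = 200736$)
$u + C{\left(v,b{\left(R \right)} \right)} = -94452 + \left(5 - 9\right)^{2} = -94452 + \left(-4\right)^{2} = -94452 + 16 = -94436$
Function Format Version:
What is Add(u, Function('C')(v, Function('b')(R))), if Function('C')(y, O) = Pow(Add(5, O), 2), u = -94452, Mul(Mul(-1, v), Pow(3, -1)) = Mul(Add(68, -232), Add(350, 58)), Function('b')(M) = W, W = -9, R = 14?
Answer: -94436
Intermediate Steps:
Function('b')(M) = -9
v = 200736 (v = Mul(-3, Mul(Add(68, -232), Add(350, 58))) = Mul(-3, Mul(-164, 408)) = Mul(-3, -66912) = 200736)
Add(u, Function('C')(v, Function('b')(R))) = Add(-94452, Pow(Add(5, -9), 2)) = Add(-94452, Pow(-4, 2)) = Add(-94452, 16) = -94436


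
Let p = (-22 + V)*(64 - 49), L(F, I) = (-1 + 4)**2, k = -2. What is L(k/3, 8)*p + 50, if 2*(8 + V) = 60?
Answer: 50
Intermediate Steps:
V = 22 (V = -8 + (1/2)*60 = -8 + 30 = 22)
L(F, I) = 9 (L(F, I) = 3**2 = 9)
p = 0 (p = (-22 + 22)*(64 - 49) = 0*15 = 0)
L(k/3, 8)*p + 50 = 9*0 + 50 = 0 + 50 = 50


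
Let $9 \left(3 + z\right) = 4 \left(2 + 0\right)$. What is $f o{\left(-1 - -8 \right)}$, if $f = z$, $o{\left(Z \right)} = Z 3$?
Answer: $- \frac{133}{3} \approx -44.333$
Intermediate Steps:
$o{\left(Z \right)} = 3 Z$
$z = - \frac{19}{9}$ ($z = -3 + \frac{4 \left(2 + 0\right)}{9} = -3 + \frac{4 \cdot 2}{9} = -3 + \frac{1}{9} \cdot 8 = -3 + \frac{8}{9} = - \frac{19}{9} \approx -2.1111$)
$f = - \frac{19}{9} \approx -2.1111$
$f o{\left(-1 - -8 \right)} = - \frac{19 \cdot 3 \left(-1 - -8\right)}{9} = - \frac{19 \cdot 3 \left(-1 + 8\right)}{9} = - \frac{19 \cdot 3 \cdot 7}{9} = \left(- \frac{19}{9}\right) 21 = - \frac{133}{3}$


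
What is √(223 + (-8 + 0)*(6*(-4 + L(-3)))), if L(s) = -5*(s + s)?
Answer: 5*I*√41 ≈ 32.016*I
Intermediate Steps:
L(s) = -10*s
√(223 + (-8 + 0)*(6*(-4 + L(-3)))) = √(223 + (-8 + 0)*(6*(-4 - 10*(-3)))) = √(223 - 48*(-4 + 30)) = √(223 - 48*26) = √(223 - 8*156) = √(223 - 1248) = √(-1025) = 5*I*√41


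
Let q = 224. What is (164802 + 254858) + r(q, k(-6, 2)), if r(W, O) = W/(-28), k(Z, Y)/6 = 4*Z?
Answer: 419652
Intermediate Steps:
k(Z, Y) = 24*Z (k(Z, Y) = 6*(4*Z) = 24*Z)
r(W, O) = -W/28 (r(W, O) = W*(-1/28) = -W/28)
(164802 + 254858) + r(q, k(-6, 2)) = (164802 + 254858) - 1/28*224 = 419660 - 8 = 419652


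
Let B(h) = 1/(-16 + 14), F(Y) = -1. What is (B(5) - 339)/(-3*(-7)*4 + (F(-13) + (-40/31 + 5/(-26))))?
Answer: -273637/65703 ≈ -4.1648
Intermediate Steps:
B(h) = -½ (B(h) = 1/(-2) = -½)
(B(5) - 339)/(-3*(-7)*4 + (F(-13) + (-40/31 + 5/(-26)))) = (-½ - 339)/(-3*(-7)*4 + (-1 + (-40/31 + 5/(-26)))) = -679/(2*(21*4 + (-1 + (-40*1/31 + 5*(-1/26))))) = -679/(2*(84 + (-1 + (-40/31 - 5/26)))) = -679/(2*(84 + (-1 - 1195/806))) = -679/(2*(84 - 2001/806)) = -679/(2*65703/806) = -679/2*806/65703 = -273637/65703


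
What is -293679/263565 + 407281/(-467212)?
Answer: -27172818857/13682303420 ≈ -1.9860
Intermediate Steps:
-293679/263565 + 407281/(-467212) = -293679*1/263565 + 407281*(-1/467212) = -32631/29285 - 407281/467212 = -27172818857/13682303420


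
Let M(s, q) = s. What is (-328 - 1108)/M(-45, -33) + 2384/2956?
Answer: 1088024/33255 ≈ 32.718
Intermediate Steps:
(-328 - 1108)/M(-45, -33) + 2384/2956 = (-328 - 1108)/(-45) + 2384/2956 = -1436*(-1/45) + 2384*(1/2956) = 1436/45 + 596/739 = 1088024/33255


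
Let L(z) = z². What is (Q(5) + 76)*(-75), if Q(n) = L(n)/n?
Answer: -6075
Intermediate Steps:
Q(n) = n (Q(n) = n²/n = n)
(Q(5) + 76)*(-75) = (5 + 76)*(-75) = 81*(-75) = -6075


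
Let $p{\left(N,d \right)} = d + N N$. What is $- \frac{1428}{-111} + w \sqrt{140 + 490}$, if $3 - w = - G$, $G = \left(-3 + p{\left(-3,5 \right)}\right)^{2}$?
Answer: $\frac{476}{37} + 372 \sqrt{70} \approx 3125.2$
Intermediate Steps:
$p{\left(N,d \right)} = d + N^{2}$
$G = 121$ ($G = \left(-3 + \left(5 + \left(-3\right)^{2}\right)\right)^{2} = \left(-3 + \left(5 + 9\right)\right)^{2} = \left(-3 + 14\right)^{2} = 11^{2} = 121$)
$w = 124$ ($w = 3 - \left(-1\right) 121 = 3 - -121 = 3 + 121 = 124$)
$- \frac{1428}{-111} + w \sqrt{140 + 490} = - \frac{1428}{-111} + 124 \sqrt{140 + 490} = \left(-1428\right) \left(- \frac{1}{111}\right) + 124 \sqrt{630} = \frac{476}{37} + 124 \cdot 3 \sqrt{70} = \frac{476}{37} + 372 \sqrt{70}$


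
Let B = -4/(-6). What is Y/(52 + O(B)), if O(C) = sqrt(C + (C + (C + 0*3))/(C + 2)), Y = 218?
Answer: 68016/16217 - 218*sqrt(42)/16217 ≈ 4.1070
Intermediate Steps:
B = 2/3 (B = -4*(-1/6) = 2/3 ≈ 0.66667)
O(C) = sqrt(C + 2*C/(2 + C)) (O(C) = sqrt(C + (C + (C + 0))/(2 + C)) = sqrt(C + (C + C)/(2 + C)) = sqrt(C + (2*C)/(2 + C)) = sqrt(C + 2*C/(2 + C)))
Y/(52 + O(B)) = 218/(52 + sqrt(2*(4 + 2/3)/(3*(2 + 2/3)))) = 218/(52 + sqrt((2/3)*(14/3)/(8/3))) = 218/(52 + sqrt((2/3)*(3/8)*(14/3))) = 218/(52 + sqrt(7/6)) = 218/(52 + sqrt(42)/6)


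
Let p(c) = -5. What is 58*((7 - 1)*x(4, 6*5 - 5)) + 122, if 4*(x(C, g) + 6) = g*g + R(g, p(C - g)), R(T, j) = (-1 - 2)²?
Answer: 53192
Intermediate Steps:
R(T, j) = 9 (R(T, j) = (-3)² = 9)
x(C, g) = -15/4 + g²/4 (x(C, g) = -6 + (g*g + 9)/4 = -6 + (g² + 9)/4 = -6 + (9 + g²)/4 = -6 + (9/4 + g²/4) = -15/4 + g²/4)
58*((7 - 1)*x(4, 6*5 - 5)) + 122 = 58*((7 - 1)*(-15/4 + (6*5 - 5)²/4)) + 122 = 58*(6*(-15/4 + (30 - 5)²/4)) + 122 = 58*(6*(-15/4 + (¼)*25²)) + 122 = 58*(6*(-15/4 + (¼)*625)) + 122 = 58*(6*(-15/4 + 625/4)) + 122 = 58*(6*(305/2)) + 122 = 58*915 + 122 = 53070 + 122 = 53192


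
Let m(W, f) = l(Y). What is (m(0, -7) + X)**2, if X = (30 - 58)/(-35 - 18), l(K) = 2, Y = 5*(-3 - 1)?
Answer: 17956/2809 ≈ 6.3923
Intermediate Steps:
Y = -20 (Y = 5*(-4) = -20)
m(W, f) = 2
X = 28/53 (X = -28/(-53) = -28*(-1/53) = 28/53 ≈ 0.52830)
(m(0, -7) + X)**2 = (2 + 28/53)**2 = (134/53)**2 = 17956/2809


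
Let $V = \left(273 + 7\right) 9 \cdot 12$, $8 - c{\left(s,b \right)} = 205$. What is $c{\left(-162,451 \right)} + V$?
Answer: $30043$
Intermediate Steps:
$c{\left(s,b \right)} = -197$ ($c{\left(s,b \right)} = 8 - 205 = -197$)
$V = 30240$ ($V = 280 \cdot 108 = 30240$)
$c{\left(-162,451 \right)} + V = -197 + 30240 = 30043$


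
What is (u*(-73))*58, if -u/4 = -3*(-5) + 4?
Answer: 321784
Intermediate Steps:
u = -76 (u = -4*(-3*(-5) + 4) = -4*(15 + 4) = -4*19 = -76)
(u*(-73))*58 = -76*(-73)*58 = 5548*58 = 321784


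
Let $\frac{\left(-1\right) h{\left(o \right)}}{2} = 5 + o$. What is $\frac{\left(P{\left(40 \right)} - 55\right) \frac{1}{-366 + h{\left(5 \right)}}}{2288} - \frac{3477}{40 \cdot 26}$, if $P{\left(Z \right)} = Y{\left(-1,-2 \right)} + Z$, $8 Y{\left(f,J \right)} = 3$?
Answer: $- \frac{118106151}{35326720} \approx -3.3433$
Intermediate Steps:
$Y{\left(f,J \right)} = \frac{3}{8}$ ($Y{\left(f,J \right)} = \frac{1}{8} \cdot 3 = \frac{3}{8}$)
$h{\left(o \right)} = -10 - 2 o$ ($h{\left(o \right)} = - 2 \left(5 + o\right) = -10 - 2 o$)
$P{\left(Z \right)} = \frac{3}{8} + Z$
$\frac{\left(P{\left(40 \right)} - 55\right) \frac{1}{-366 + h{\left(5 \right)}}}{2288} - \frac{3477}{40 \cdot 26} = \frac{\left(\left(\frac{3}{8} + 40\right) - 55\right) \frac{1}{-366 - 20}}{2288} - \frac{3477}{40 \cdot 26} = \frac{\frac{323}{8} - 55}{-366 - 20} \cdot \frac{1}{2288} - \frac{3477}{1040} = - \frac{117}{8 \left(-366 - 20\right)} \frac{1}{2288} - \frac{3477}{1040} = - \frac{117}{8 \left(-386\right)} \frac{1}{2288} - \frac{3477}{1040} = \left(- \frac{117}{8}\right) \left(- \frac{1}{386}\right) \frac{1}{2288} - \frac{3477}{1040} = \frac{117}{3088} \cdot \frac{1}{2288} - \frac{3477}{1040} = \frac{9}{543488} - \frac{3477}{1040} = - \frac{118106151}{35326720}$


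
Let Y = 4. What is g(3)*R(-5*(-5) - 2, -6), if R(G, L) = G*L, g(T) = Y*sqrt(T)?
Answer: -552*sqrt(3) ≈ -956.09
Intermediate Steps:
g(T) = 4*sqrt(T)
g(3)*R(-5*(-5) - 2, -6) = (4*sqrt(3))*((-5*(-5) - 2)*(-6)) = (4*sqrt(3))*((25 - 2)*(-6)) = (4*sqrt(3))*(23*(-6)) = (4*sqrt(3))*(-138) = -552*sqrt(3)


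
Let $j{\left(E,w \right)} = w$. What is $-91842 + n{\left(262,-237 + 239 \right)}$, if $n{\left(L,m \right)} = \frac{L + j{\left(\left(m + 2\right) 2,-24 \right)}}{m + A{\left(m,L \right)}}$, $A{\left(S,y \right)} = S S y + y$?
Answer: $- \frac{60248233}{656} \approx -91842.0$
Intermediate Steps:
$A{\left(S,y \right)} = y + y S^{2}$ ($A{\left(S,y \right)} = S^{2} y + y = y S^{2} + y = y + y S^{2}$)
$n{\left(L,m \right)} = \frac{-24 + L}{m + L \left(1 + m^{2}\right)}$ ($n{\left(L,m \right)} = \frac{L - 24}{m + L \left(1 + m^{2}\right)} = \frac{-24 + L}{m + L \left(1 + m^{2}\right)}$)
$-91842 + n{\left(262,-237 + 239 \right)} = -91842 + \frac{-24 + 262}{\left(-237 + 239\right) + 262 \left(1 + \left(-237 + 239\right)^{2}\right)} = -91842 + \frac{1}{2 + 262 \left(1 + 2^{2}\right)} 238 = -91842 + \frac{1}{2 + 262 \left(1 + 4\right)} 238 = -91842 + \frac{1}{2 + 262 \cdot 5} \cdot 238 = -91842 + \frac{1}{2 + 1310} \cdot 238 = -91842 + \frac{1}{1312} \cdot 238 = -91842 + \frac{119}{656} = - \frac{60248233}{656}$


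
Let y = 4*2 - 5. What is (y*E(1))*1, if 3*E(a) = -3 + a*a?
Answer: -2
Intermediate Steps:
y = 3 (y = 8 - 5 = 3)
E(a) = -1 + a**2/3 (E(a) = (-3 + a*a)/3 = (-3 + a**2)/3 = -1 + a**2/3)
(y*E(1))*1 = (3*(-1 + (1/3)*1**2))*1 = (3*(-1 + (1/3)*1))*1 = (3*(-1 + 1/3))*1 = (3*(-2/3))*1 = -2*1 = -2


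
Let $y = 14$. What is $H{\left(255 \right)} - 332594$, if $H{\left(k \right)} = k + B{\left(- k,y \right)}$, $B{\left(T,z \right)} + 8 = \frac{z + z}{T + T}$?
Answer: $- \frac{84748499}{255} \approx -3.3235 \cdot 10^{5}$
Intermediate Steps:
$B{\left(T,z \right)} = -8 + \frac{z}{T}$ ($B{\left(T,z \right)} = -8 + \frac{z + z}{T + T} = -8 + \frac{2 z}{2 T} = -8 + 2 z \frac{1}{2 T} = -8 + \frac{z}{T}$)
$H{\left(k \right)} = -8 + k - \frac{14}{k}$ ($H{\left(k \right)} = k - \left(8 - \frac{14}{\left(-1\right) k}\right) = k - \left(8 - 14 \left(- \frac{1}{k}\right)\right) = k - \left(8 + \frac{14}{k}\right) = -8 + k - \frac{14}{k}$)
$H{\left(255 \right)} - 332594 = \left(-8 + 255 - \frac{14}{255}\right) - 332594 = \frac{62971}{255} - 332594 = - \frac{84748499}{255}$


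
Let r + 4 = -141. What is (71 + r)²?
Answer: 5476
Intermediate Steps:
r = -145 (r = -4 - 141 = -145)
(71 + r)² = (71 - 145)² = (-74)² = 5476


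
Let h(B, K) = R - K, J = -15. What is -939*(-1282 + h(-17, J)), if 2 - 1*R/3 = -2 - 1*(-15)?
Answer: 1220700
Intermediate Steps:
R = -33 (R = 6 - 3*(-2 - 1*(-15)) = 6 - 3*(-2 + 15) = 6 - 3*13 = 6 - 39 = -33)
h(B, K) = -33 - K
-939*(-1282 + h(-17, J)) = -939*(-1282 + (-33 - 1*(-15))) = -939*(-1282 + (-33 + 15)) = -939*(-1282 - 18) = -939*(-1300) = -1*(-1220700) = 1220700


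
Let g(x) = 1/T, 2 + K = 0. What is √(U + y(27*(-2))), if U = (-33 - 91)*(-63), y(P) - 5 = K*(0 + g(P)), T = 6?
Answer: 5*√2814/3 ≈ 88.412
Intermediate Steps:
K = -2 (K = -2 + 0 = -2)
g(x) = ⅙ (g(x) = 1/6 = ⅙)
y(P) = 14/3 (y(P) = 5 - 2*(0 + ⅙) = 5 - 2*⅙ = 5 - ⅓ = 14/3)
U = 7812 (U = -124*(-63) = 7812)
√(U + y(27*(-2))) = √(7812 + 14/3) = √(23450/3) = 5*√2814/3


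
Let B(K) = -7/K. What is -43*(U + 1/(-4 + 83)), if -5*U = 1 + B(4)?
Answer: -11051/1580 ≈ -6.9943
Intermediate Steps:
U = 3/20 (U = -(1 - 7/4)/5 = -⅕*(-¾) = 3/20 ≈ 0.15000)
-43*(U + 1/(-4 + 83)) = -43*(3/20 + 1/(-4 + 83)) = -43*(3/20 + 1/79) = -43*257/1580 = -11051/1580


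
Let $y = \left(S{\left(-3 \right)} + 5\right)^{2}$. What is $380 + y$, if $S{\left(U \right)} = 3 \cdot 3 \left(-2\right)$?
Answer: $549$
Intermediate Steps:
$S{\left(U \right)} = -18$ ($S{\left(U \right)} = 9 \left(-2\right) = -18$)
$y = 169$ ($y = \left(-18 + 5\right)^{2} = \left(-13\right)^{2} = 169$)
$380 + y = 380 + 169 = 549$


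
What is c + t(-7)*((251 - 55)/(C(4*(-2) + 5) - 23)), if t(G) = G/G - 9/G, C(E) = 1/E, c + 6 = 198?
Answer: 864/5 ≈ 172.80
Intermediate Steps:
c = 192 (c = -6 + 198 = 192)
C(E) = 1/E
t(G) = 1 - 9/G
c + t(-7)*((251 - 55)/(C(4*(-2) + 5) - 23)) = 192 + ((-9 - 7)/(-7))*((251 - 55)/(1/(4*(-2) + 5) - 23)) = 192 + (-1/7*(-16))*(196/(1/(-8 + 5) - 23)) = 192 + 16*(196/(1/(-3) - 23))/7 = 192 + 16*(196/(-1/3 - 23))/7 = 192 + 16*(196/(-70/3))/7 = 192 + 16*(196*(-3/70))/7 = 192 + (16/7)*(-42/5) = 192 - 96/5 = 864/5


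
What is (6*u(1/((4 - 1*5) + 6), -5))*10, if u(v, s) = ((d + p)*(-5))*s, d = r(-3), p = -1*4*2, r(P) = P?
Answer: -16500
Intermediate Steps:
p = -8 (p = -4*2 = -8)
d = -3
u(v, s) = 55*s (u(v, s) = ((-3 - 8)*(-5))*s = (-11*(-5))*s = 55*s)
(6*u(1/((4 - 1*5) + 6), -5))*10 = (6*(55*(-5)))*10 = (6*(-275))*10 = -1650*10 = -16500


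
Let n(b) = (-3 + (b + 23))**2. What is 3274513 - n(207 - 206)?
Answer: 3274072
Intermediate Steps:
n(b) = (20 + b)**2 (n(b) = (-3 + (23 + b))**2 = (20 + b)**2)
3274513 - n(207 - 206) = 3274513 - (20 + (207 - 206))**2 = 3274513 - (20 + 1)**2 = 3274513 - 1*21**2 = 3274513 - 1*441 = 3274513 - 441 = 3274072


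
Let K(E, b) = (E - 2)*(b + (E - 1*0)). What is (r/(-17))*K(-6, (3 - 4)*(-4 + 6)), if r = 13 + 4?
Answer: -64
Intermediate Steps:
r = 17
K(E, b) = (-2 + E)*(E + b) (K(E, b) = (-2 + E)*(b + (E + 0)) = (-2 + E)*(b + E) = (-2 + E)*(E + b))
(r/(-17))*K(-6, (3 - 4)*(-4 + 6)) = (17/(-17))*((-6)² - 2*(-6) - 2*(3 - 4)*(-4 + 6) - 6*(3 - 4)*(-4 + 6)) = (17*(-1/17))*(36 + 12 - (-2)*2 - (-6)*2) = -(36 + 12 - 2*(-2) - 6*(-2)) = -(36 + 12 + 4 + 12) = -1*64 = -64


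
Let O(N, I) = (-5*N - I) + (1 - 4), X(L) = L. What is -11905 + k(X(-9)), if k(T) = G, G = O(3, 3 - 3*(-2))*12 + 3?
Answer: -12226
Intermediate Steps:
O(N, I) = -3 - I - 5*N (O(N, I) = (-I - 5*N) - 3 = -3 - I - 5*N)
G = -321 (G = (-3 - (3 - 3*(-2)) - 5*3)*12 + 3 = (-3 - (3 + 6) - 15)*12 + 3 = (-3 - 1*9 - 15)*12 + 3 = (-3 - 9 - 15)*12 + 3 = -27*12 + 3 = -324 + 3 = -321)
k(T) = -321
-11905 + k(X(-9)) = -11905 - 321 = -12226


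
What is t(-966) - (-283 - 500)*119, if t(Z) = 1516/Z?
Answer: 45003733/483 ≈ 93175.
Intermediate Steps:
t(-966) - (-283 - 500)*119 = 1516/(-966) - (-283 - 500)*119 = 1516*(-1/966) - (-783)*119 = -758/483 - 1*(-93177) = -758/483 + 93177 = 45003733/483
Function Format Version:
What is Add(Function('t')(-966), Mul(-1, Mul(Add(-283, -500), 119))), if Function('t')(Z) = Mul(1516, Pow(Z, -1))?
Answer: Rational(45003733, 483) ≈ 93175.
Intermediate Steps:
Add(Function('t')(-966), Mul(-1, Mul(Add(-283, -500), 119))) = Add(Mul(1516, Pow(-966, -1)), Mul(-1, Mul(Add(-283, -500), 119))) = Add(Mul(1516, Rational(-1, 966)), Mul(-1, Mul(-783, 119))) = Add(Rational(-758, 483), Mul(-1, -93177)) = Add(Rational(-758, 483), 93177) = Rational(45003733, 483)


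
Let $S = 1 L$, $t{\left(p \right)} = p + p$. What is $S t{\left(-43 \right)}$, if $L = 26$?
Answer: $-2236$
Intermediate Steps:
$t{\left(p \right)} = 2 p$
$S = 26$ ($S = 1 \cdot 26 = 26$)
$S t{\left(-43 \right)} = 26 \cdot 2 \left(-43\right) = 26 \left(-86\right) = -2236$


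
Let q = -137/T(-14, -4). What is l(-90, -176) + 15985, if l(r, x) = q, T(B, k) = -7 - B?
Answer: 111758/7 ≈ 15965.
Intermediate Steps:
q = -137/7 (q = -137/(-7 - 1*(-14)) = -137/(-7 + 14) = -137/7 ≈ -19.571)
l(r, x) = -137/7
l(-90, -176) + 15985 = -137/7 + 15985 = 111758/7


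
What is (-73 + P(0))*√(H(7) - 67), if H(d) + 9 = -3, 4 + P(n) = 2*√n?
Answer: -77*I*√79 ≈ -684.39*I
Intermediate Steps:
P(n) = -4 + 2*√n
H(d) = -12 (H(d) = -9 - 3 = -12)
(-73 + P(0))*√(H(7) - 67) = (-73 + (-4 + 2*√0))*√(-12 - 67) = (-73 + (-4 + 2*0))*√(-79) = (-73 + (-4 + 0))*(I*√79) = (-73 - 4)*(I*√79) = -77*I*√79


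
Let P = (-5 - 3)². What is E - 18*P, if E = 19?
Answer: -1133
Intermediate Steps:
P = 64 (P = (-8)² = 64)
E - 18*P = 19 - 18*64 = 19 - 1152 = -1133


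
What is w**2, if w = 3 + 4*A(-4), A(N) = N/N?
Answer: 49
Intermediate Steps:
A(N) = 1
w = 7 (w = 3 + 4*1 = 3 + 4 = 7)
w**2 = 7**2 = 49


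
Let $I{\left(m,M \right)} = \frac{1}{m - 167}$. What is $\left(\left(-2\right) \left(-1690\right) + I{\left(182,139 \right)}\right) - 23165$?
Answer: $- \frac{296774}{15} \approx -19785.0$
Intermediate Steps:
$I{\left(m,M \right)} = \frac{1}{-167 + m}$
$\left(\left(-2\right) \left(-1690\right) + I{\left(182,139 \right)}\right) - 23165 = \left(\left(-2\right) \left(-1690\right) + \frac{1}{-167 + 182}\right) - 23165 = \left(3380 + \frac{1}{15}\right) - 23165 = \frac{50701}{15} - 23165 = - \frac{296774}{15}$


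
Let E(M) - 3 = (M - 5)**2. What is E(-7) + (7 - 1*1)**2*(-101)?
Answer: -3489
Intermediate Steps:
E(M) = 3 + (-5 + M)**2 (E(M) = 3 + (M - 5)**2 = 3 + (-5 + M)**2)
E(-7) + (7 - 1*1)**2*(-101) = (3 + (-5 - 7)**2) + (7 - 1*1)**2*(-101) = (3 + (-12)**2) + (7 - 1)**2*(-101) = (3 + 144) + 6**2*(-101) = 147 + 36*(-101) = 147 - 3636 = -3489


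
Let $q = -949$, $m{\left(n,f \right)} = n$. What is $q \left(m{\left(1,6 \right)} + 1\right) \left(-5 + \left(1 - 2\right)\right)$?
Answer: $11388$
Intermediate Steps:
$q \left(m{\left(1,6 \right)} + 1\right) \left(-5 + \left(1 - 2\right)\right) = - 949 \left(1 + 1\right) \left(-5 + \left(1 - 2\right)\right) = - 949 \cdot 2 \left(-5 + \left(1 - 2\right)\right) = - 949 \cdot 2 \left(-5 - 1\right) = - 949 \cdot 2 \left(-6\right) = \left(-949\right) \left(-12\right) = 11388$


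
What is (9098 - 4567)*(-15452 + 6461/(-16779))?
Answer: -167825371877/2397 ≈ -7.0015e+7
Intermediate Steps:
(9098 - 4567)*(-15452 + 6461/(-16779)) = 4531*(-15452 + 6461*(-1/16779)) = 4531*(-15452 - 923/2397) = 4531*(-37039367/2397) = -167825371877/2397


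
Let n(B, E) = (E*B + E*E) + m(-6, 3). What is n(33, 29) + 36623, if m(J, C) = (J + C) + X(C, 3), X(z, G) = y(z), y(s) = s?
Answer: 38421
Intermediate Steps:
X(z, G) = z
m(J, C) = J + 2*C (m(J, C) = (J + C) + C = (C + J) + C = J + 2*C)
n(B, E) = E² + B*E (n(B, E) = (E*B + E*E) + (-6 + 2*3) = (B*E + E²) + (-6 + 6) = (E² + B*E) + 0 = E² + B*E)
n(33, 29) + 36623 = 29*(33 + 29) + 36623 = 29*62 + 36623 = 1798 + 36623 = 38421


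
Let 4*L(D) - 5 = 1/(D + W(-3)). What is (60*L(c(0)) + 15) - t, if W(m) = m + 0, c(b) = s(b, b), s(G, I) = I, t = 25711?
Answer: -25626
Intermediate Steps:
c(b) = b
W(m) = m
L(D) = 5/4 + 1/(4*(-3 + D)) (L(D) = 5/4 + 1/(4*(D - 3)) = 5/4 + 1/(4*(-3 + D)))
(60*L(c(0)) + 15) - t = (60*((-14 + 5*0)/(4*(-3 + 0))) + 15) - 1*25711 = (60*((¼)*(-14 + 0)/(-3)) + 15) - 25711 = (60*((¼)*(-⅓)*(-14)) + 15) - 25711 = (60*(7/6) + 15) - 25711 = (70 + 15) - 25711 = 85 - 25711 = -25626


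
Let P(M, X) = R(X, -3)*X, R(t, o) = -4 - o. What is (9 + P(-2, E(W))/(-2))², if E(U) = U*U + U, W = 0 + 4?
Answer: 361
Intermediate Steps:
W = 4
E(U) = U + U² (E(U) = U² + U = U + U²)
P(M, X) = -X (P(M, X) = (-4 - 1*(-3))*X = (-4 + 3)*X = -X)
(9 + P(-2, E(W))/(-2))² = (9 - 4*(1 + 4)/(-2))² = (9 - 4*5*(-½))² = (9 - 1*20*(-½))² = (9 - 20*(-½))² = (9 + 10)² = 19² = 361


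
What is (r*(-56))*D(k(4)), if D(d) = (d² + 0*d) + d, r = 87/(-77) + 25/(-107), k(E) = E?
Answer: 1797440/1177 ≈ 1527.1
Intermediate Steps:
r = -11234/8239 (r = 87*(-1/77) + 25*(-1/107) = -87/77 - 25/107 = -11234/8239 ≈ -1.3635)
D(d) = d + d² (D(d) = (d² + 0) + d = d² + d = d + d²)
(r*(-56))*D(k(4)) = (-11234/8239*(-56))*(4*(1 + 4)) = 89872*(4*5)/1177 = (89872/1177)*20 = 1797440/1177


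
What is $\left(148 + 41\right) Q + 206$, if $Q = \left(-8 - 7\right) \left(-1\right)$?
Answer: $3041$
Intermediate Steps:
$Q = 15$ ($Q = \left(-15\right) \left(-1\right) = 15$)
$\left(148 + 41\right) Q + 206 = \left(148 + 41\right) 15 + 206 = 189 \cdot 15 + 206 = 2835 + 206 = 3041$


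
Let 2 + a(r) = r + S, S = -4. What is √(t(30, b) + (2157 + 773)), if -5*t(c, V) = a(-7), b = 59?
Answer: √73315/5 ≈ 54.154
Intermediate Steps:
a(r) = -6 + r (a(r) = -2 + (r - 4) = -2 + (-4 + r) = -6 + r)
t(c, V) = 13/5 (t(c, V) = -(-6 - 7)/5 = -⅕*(-13) = 13/5)
√(t(30, b) + (2157 + 773)) = √(13/5 + (2157 + 773)) = √(13/5 + 2930) = √(14663/5) = √73315/5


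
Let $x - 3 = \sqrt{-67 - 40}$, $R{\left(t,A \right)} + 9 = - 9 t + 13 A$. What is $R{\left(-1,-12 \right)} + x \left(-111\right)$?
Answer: $-489 - 111 i \sqrt{107} \approx -489.0 - 1148.2 i$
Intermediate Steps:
$R{\left(t,A \right)} = -9 - 9 t + 13 A$ ($R{\left(t,A \right)} = -9 + \left(- 9 t + 13 A\right) = -9 - 9 t + 13 A$)
$x = 3 + i \sqrt{107}$ ($x = 3 + \sqrt{-67 - 40} = 3 + \sqrt{-107} = 3 + i \sqrt{107} \approx 3.0 + 10.344 i$)
$R{\left(-1,-12 \right)} + x \left(-111\right) = \left(-9 - -9 + 13 \left(-12\right)\right) + \left(3 + i \sqrt{107}\right) \left(-111\right) = \left(-9 + 9 - 156\right) - \left(333 + 111 i \sqrt{107}\right) = -156 - \left(333 + 111 i \sqrt{107}\right) = -489 - 111 i \sqrt{107}$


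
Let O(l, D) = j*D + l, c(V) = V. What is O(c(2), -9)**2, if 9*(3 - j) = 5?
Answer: 400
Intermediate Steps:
j = 22/9 (j = 3 - 1/9*5 = 3 - 5/9 = 22/9 ≈ 2.4444)
O(l, D) = l + 22*D/9 (O(l, D) = 22*D/9 + l = l + 22*D/9)
O(c(2), -9)**2 = (2 + (22/9)*(-9))**2 = (2 - 22)**2 = (-20)**2 = 400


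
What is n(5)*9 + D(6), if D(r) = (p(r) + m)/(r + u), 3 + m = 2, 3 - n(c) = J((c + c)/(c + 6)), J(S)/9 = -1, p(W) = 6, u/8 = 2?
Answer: 2381/22 ≈ 108.23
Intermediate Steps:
u = 16 (u = 8*2 = 16)
J(S) = -9 (J(S) = 9*(-1) = -9)
n(c) = 12 (n(c) = 3 - 1*(-9) = 3 + 9 = 12)
m = -1 (m = -3 + 2 = -1)
D(r) = 5/(16 + r) (D(r) = (6 - 1)/(r + 16) = 5/(16 + r))
n(5)*9 + D(6) = 12*9 + 5/(16 + 6) = 108 + 5/22 = 2381/22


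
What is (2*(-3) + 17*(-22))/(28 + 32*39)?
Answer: -95/319 ≈ -0.29781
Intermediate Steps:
(2*(-3) + 17*(-22))/(28 + 32*39) = (-6 - 374)/(28 + 1248) = -380/1276 = -380*1/1276 = -95/319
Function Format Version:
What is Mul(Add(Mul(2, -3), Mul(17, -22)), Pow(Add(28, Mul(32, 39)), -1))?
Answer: Rational(-95, 319) ≈ -0.29781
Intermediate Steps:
Mul(Add(Mul(2, -3), Mul(17, -22)), Pow(Add(28, Mul(32, 39)), -1)) = Mul(Add(-6, -374), Pow(Add(28, 1248), -1)) = Mul(-380, Pow(1276, -1)) = Mul(-380, Rational(1, 1276)) = Rational(-95, 319)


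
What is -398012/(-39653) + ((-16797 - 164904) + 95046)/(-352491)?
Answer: 2521610151/245216239 ≈ 10.283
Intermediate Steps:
-398012/(-39653) + ((-16797 - 164904) + 95046)/(-352491) = -398012*(-1/39653) + (-181701 + 95046)*(-1/352491) = 20948/2087 - 86655*(-1/352491) = 20948/2087 + 28885/117497 = 2521610151/245216239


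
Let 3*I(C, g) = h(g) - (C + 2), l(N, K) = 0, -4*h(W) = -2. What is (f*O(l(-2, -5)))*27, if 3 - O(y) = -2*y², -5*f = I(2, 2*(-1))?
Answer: 189/10 ≈ 18.900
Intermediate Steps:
h(W) = ½ (h(W) = -¼*(-2) = ½)
I(C, g) = -½ - C/3 (I(C, g) = (½ - (C + 2))/3 = (½ - (2 + C))/3 = (½ + (-2 - C))/3 = (-3/2 - C)/3 = -½ - C/3)
f = 7/30 (f = -(-½ - ⅓*2)/5 = -(-½ - ⅔)/5 = -⅕*(-7/6) = 7/30 ≈ 0.23333)
O(y) = 3 + 2*y² (O(y) = 3 - (-2)*y² = 3 + 2*y²)
(f*O(l(-2, -5)))*27 = (7*(3 + 2*0²)/30)*27 = (7*(3 + 2*0)/30)*27 = (7*(3 + 0)/30)*27 = ((7/30)*3)*27 = (7/10)*27 = 189/10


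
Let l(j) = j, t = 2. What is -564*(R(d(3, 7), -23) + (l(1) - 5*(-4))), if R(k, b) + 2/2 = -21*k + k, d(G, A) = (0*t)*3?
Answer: -11280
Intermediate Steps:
d(G, A) = 0 (d(G, A) = (0*2)*3 = 0*3 = 0)
R(k, b) = -1 - 20*k (R(k, b) = -1 + (-21*k + k) = -1 - 20*k)
-564*(R(d(3, 7), -23) + (l(1) - 5*(-4))) = -564*((-1 - 20*0) + (1 - 5*(-4))) = -564*((-1 + 0) + (1 + 20)) = -564*(-1 + 21) = -564*20 = -11280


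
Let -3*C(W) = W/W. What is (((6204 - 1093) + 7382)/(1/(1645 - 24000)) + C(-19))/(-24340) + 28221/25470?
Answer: 19761039888/1722055 ≈ 11475.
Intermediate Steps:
C(W) = -⅓ (C(W) = -W/(3*W) = -⅓*1 = -⅓)
(((6204 - 1093) + 7382)/(1/(1645 - 24000)) + C(-19))/(-24340) + 28221/25470 = (((6204 - 1093) + 7382)/(1/(1645 - 24000)) - ⅓)/(-24340) + 28221/25470 = ((5111 + 7382)/(1/(-22355)) - ⅓)*(-1/24340) + 28221*(1/25470) = (12493/(-1/22355) - ⅓)*(-1/24340) + 9407/8490 = (12493*(-22355) - ⅓)*(-1/24340) + 9407/8490 = (-279281015 - ⅓)*(-1/24340) + 9407/8490 = -837843046/3*(-1/24340) + 9407/8490 = 418921523/36510 + 9407/8490 = 19761039888/1722055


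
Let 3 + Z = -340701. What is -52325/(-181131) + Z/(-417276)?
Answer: 13414583/12135777 ≈ 1.1054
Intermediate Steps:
Z = -340704 (Z = -3 - 340701 = -340704)
-52325/(-181131) + Z/(-417276) = -52325/(-181131) - 340704/(-417276) = -52325*(-1/181131) - 340704*(-1/417276) = 52325/181131 + 9464/11591 = 13414583/12135777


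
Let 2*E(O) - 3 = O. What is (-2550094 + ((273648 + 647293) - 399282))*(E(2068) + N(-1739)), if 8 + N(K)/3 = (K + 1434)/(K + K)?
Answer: -3568942131360/1739 ≈ -2.0523e+9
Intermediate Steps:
N(K) = -24 + 3*(1434 + K)/(2*K) (N(K) = -24 + 3*((K + 1434)/(K + K)) = -24 + 3*((1434 + K)/((2*K))) = -24 + 3*((1434 + K)*(1/(2*K))) = -24 + 3*((1434 + K)/(2*K)) = -24 + 3*(1434 + K)/(2*K))
E(O) = 3/2 + O/2
(-2550094 + ((273648 + 647293) - 399282))*(E(2068) + N(-1739)) = (-2550094 + ((273648 + 647293) - 399282))*((3/2 + (½)*2068) + (-45/2 + 2151/(-1739))) = (-2550094 + (920941 - 399282))*((3/2 + 1034) + (-45/2 + 2151*(-1/1739))) = (-2550094 + 521659)*(2071/2 + (-45/2 - 2151/1739)) = -2028435*(2071/2 - 82557/3478) = -2028435*1759456/1739 = -3568942131360/1739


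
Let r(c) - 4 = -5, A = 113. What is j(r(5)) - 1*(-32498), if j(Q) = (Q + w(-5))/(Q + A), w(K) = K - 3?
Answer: 3639767/112 ≈ 32498.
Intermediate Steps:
r(c) = -1 (r(c) = 4 - 5 = -1)
w(K) = -3 + K
j(Q) = (-8 + Q)/(113 + Q) (j(Q) = (Q + (-3 - 5))/(Q + 113) = (Q - 8)/(113 + Q) = (-8 + Q)/(113 + Q))
j(r(5)) - 1*(-32498) = (-8 - 1)/(113 - 1) - 1*(-32498) = -9/112 + 32498 = 3639767/112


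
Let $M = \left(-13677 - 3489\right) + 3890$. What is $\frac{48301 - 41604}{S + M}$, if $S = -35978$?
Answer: $- \frac{6697}{49254} \approx -0.13597$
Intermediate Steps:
$M = -13276$ ($M = -17166 + 3890 = -13276$)
$\frac{48301 - 41604}{S + M} = \frac{48301 - 41604}{-35978 - 13276} = \frac{6697}{-49254} = 6697 \left(- \frac{1}{49254}\right) = - \frac{6697}{49254}$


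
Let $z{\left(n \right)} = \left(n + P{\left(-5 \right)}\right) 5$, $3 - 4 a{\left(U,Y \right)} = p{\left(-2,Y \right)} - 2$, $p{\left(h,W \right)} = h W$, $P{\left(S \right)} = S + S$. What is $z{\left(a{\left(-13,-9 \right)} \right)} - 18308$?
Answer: $- \frac{73497}{4} \approx -18374.0$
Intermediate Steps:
$P{\left(S \right)} = 2 S$
$p{\left(h,W \right)} = W h$
$a{\left(U,Y \right)} = \frac{5}{4} + \frac{Y}{2}$ ($a{\left(U,Y \right)} = \frac{3}{4} - \frac{Y \left(-2\right) - 2}{4} = \frac{3}{4} - \frac{- 2 Y - 2}{4} = \frac{3}{4} - \frac{-2 - 2 Y}{4} = \frac{3}{4} + \left(\frac{1}{2} + \frac{Y}{2}\right) = \frac{5}{4} + \frac{Y}{2}$)
$z{\left(n \right)} = -50 + 5 n$ ($z{\left(n \right)} = \left(n + 2 \left(-5\right)\right) 5 = \left(n - 10\right) 5 = \left(-10 + n\right) 5 = -50 + 5 n$)
$z{\left(a{\left(-13,-9 \right)} \right)} - 18308 = \left(-50 + 5 \left(\frac{5}{4} + \frac{1}{2} \left(-9\right)\right)\right) - 18308 = \left(-50 + 5 \left(\frac{5}{4} - \frac{9}{2}\right)\right) - 18308 = \left(-50 + 5 \left(- \frac{13}{4}\right)\right) - 18308 = \left(-50 - \frac{65}{4}\right) - 18308 = - \frac{265}{4} - 18308 = - \frac{73497}{4}$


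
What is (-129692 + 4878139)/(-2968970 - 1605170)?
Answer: -4748447/4574140 ≈ -1.0381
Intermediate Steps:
(-129692 + 4878139)/(-2968970 - 1605170) = 4748447/(-4574140) = 4748447*(-1/4574140) = -4748447/4574140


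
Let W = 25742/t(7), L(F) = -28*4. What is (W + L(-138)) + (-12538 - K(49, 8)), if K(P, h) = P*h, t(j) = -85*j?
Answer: -7785732/595 ≈ -13085.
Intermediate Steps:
L(F) = -112
W = -25742/595 (W = 25742/((-85*7)) = 25742/(-595) = 25742*(-1/595) = -25742/595 ≈ -43.264)
(W + L(-138)) + (-12538 - K(49, 8)) = (-25742/595 - 112) + (-12538 - 49*8) = -92382/595 + (-12538 - 1*392) = -92382/595 + (-12538 - 392) = -92382/595 - 12930 = -7785732/595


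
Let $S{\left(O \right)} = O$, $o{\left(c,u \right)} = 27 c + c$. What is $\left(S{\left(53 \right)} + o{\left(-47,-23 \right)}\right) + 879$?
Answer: $-384$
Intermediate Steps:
$o{\left(c,u \right)} = 28 c$
$\left(S{\left(53 \right)} + o{\left(-47,-23 \right)}\right) + 879 = \left(53 + 28 \left(-47\right)\right) + 879 = \left(53 - 1316\right) + 879 = -1263 + 879 = -384$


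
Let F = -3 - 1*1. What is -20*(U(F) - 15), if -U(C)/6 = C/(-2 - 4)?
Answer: 380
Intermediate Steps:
F = -4 (F = -3 - 1 = -4)
U(C) = C (U(C) = -6*C/(-2 - 4) = -6*C/(-6) = -6*C*(-1)/6 = -(-1)*C = C)
-20*(U(F) - 15) = -20*(-4 - 15) = -20*(-19) = 380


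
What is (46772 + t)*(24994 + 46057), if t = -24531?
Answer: 1580245291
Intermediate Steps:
(46772 + t)*(24994 + 46057) = (46772 - 24531)*(24994 + 46057) = 22241*71051 = 1580245291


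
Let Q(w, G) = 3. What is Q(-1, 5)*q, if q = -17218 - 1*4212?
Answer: -64290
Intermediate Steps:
q = -21430 (q = -17218 - 4212 = -21430)
Q(-1, 5)*q = 3*(-21430) = -64290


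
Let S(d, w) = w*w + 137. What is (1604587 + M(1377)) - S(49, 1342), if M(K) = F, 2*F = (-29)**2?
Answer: -392187/2 ≈ -1.9609e+5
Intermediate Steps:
F = 841/2 (F = (1/2)*(-29)**2 = (1/2)*841 = 841/2 ≈ 420.50)
S(d, w) = 137 + w**2 (S(d, w) = w**2 + 137 = 137 + w**2)
M(K) = 841/2
(1604587 + M(1377)) - S(49, 1342) = (1604587 + 841/2) - (137 + 1342**2) = 3210015/2 - (137 + 1800964) = 3210015/2 - 1*1801101 = 3210015/2 - 1801101 = -392187/2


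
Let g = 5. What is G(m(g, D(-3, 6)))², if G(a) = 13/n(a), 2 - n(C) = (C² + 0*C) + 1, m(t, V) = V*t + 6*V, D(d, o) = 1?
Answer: 169/14400 ≈ 0.011736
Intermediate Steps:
m(t, V) = 6*V + V*t
n(C) = 1 - C² (n(C) = 2 - ((C² + 0*C) + 1) = 2 - ((C² + 0) + 1) = 2 - (C² + 1) = 2 - (1 + C²) = 2 + (-1 - C²) = 1 - C²)
G(a) = 13/(1 - a²)
G(m(g, D(-3, 6)))² = (-13/(-1 + (1*(6 + 5))²))² = (-13/(-1 + (1*11)²))² = (-13/(-1 + 11²))² = (-13/(-1 + 121))² = (-13/120)² = 169/14400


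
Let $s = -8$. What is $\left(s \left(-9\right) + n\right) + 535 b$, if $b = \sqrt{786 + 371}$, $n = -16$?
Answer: $56 + 535 \sqrt{1157} \approx 18254.0$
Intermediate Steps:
$b = \sqrt{1157} \approx 34.015$
$\left(s \left(-9\right) + n\right) + 535 b = \left(\left(-8\right) \left(-9\right) - 16\right) + 535 \sqrt{1157} = \left(72 - 16\right) + 535 \sqrt{1157} = 56 + 535 \sqrt{1157}$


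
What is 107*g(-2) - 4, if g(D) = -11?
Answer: -1181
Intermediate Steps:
107*g(-2) - 4 = 107*(-11) - 4 = -1177 - 4 = -1181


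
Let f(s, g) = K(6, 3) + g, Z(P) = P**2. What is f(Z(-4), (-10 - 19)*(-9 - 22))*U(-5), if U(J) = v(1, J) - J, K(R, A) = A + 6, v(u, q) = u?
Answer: 5448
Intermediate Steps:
K(R, A) = 6 + A
f(s, g) = 9 + g (f(s, g) = (6 + 3) + g = 9 + g)
U(J) = 1 - J
f(Z(-4), (-10 - 19)*(-9 - 22))*U(-5) = (9 + (-10 - 19)*(-9 - 22))*(1 - 1*(-5)) = (9 - 29*(-31))*(1 + 5) = (9 + 899)*6 = 908*6 = 5448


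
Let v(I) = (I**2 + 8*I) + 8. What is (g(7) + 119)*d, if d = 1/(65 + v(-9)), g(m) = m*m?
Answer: 84/41 ≈ 2.0488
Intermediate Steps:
g(m) = m**2
v(I) = 8 + I**2 + 8*I
d = 1/82 (d = 1/(65 + (8 + (-9)**2 + 8*(-9))) = 1/(65 + (8 + 81 - 72)) = 1/(65 + 17) = 1/82 ≈ 0.012195)
(g(7) + 119)*d = (7**2 + 119)*(1/82) = (49 + 119)*(1/82) = 168*(1/82) = 84/41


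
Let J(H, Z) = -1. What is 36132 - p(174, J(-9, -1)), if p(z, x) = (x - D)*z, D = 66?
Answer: 47790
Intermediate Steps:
p(z, x) = z*(-66 + x) (p(z, x) = (x - 1*66)*z = (x - 66)*z = (-66 + x)*z = z*(-66 + x))
36132 - p(174, J(-9, -1)) = 36132 - 174*(-66 - 1) = 36132 - 174*(-67) = 36132 - 1*(-11658) = 36132 + 11658 = 47790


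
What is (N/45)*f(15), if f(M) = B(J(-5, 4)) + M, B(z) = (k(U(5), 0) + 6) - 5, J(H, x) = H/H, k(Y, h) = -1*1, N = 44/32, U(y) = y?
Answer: 11/24 ≈ 0.45833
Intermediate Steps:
N = 11/8 (N = 44*(1/32) = 11/8 ≈ 1.3750)
k(Y, h) = -1
J(H, x) = 1
B(z) = 0 (B(z) = (-1 + 6) - 5 = 5 - 5 = 0)
f(M) = M (f(M) = 0 + M = M)
(N/45)*f(15) = ((11/8)/45)*15 = ((11/8)*(1/45))*15 = (11/360)*15 = 11/24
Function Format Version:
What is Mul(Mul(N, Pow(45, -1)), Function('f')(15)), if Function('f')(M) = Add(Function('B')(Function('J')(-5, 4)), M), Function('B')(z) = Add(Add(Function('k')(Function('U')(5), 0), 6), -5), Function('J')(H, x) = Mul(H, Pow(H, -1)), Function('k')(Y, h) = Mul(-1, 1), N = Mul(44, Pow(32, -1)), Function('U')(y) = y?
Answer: Rational(11, 24) ≈ 0.45833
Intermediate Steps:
N = Rational(11, 8) (N = Mul(44, Rational(1, 32)) = Rational(11, 8) ≈ 1.3750)
Function('k')(Y, h) = -1
Function('J')(H, x) = 1
Function('B')(z) = 0 (Function('B')(z) = Add(Add(-1, 6), -5) = Add(5, -5) = 0)
Function('f')(M) = M (Function('f')(M) = Add(0, M) = M)
Mul(Mul(N, Pow(45, -1)), Function('f')(15)) = Mul(Mul(Rational(11, 8), Pow(45, -1)), 15) = Mul(Mul(Rational(11, 8), Rational(1, 45)), 15) = Mul(Rational(11, 360), 15) = Rational(11, 24)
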